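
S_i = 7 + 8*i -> [7, 15, 23, 31, 39]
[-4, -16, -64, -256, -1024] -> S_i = -4*4^i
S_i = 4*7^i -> [4, 28, 196, 1372, 9604]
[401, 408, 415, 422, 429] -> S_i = 401 + 7*i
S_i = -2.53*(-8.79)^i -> [-2.53, 22.24, -195.48, 1718.25, -15103.45]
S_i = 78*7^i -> [78, 546, 3822, 26754, 187278]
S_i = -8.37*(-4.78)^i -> [-8.37, 40.01, -191.24, 914.13, -4369.55]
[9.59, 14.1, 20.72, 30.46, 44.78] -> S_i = 9.59*1.47^i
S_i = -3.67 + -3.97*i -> [-3.67, -7.64, -11.61, -15.58, -19.55]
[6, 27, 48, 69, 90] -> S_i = 6 + 21*i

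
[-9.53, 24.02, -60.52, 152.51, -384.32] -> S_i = -9.53*(-2.52)^i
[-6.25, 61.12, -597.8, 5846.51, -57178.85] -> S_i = -6.25*(-9.78)^i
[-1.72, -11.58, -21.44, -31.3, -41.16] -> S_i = -1.72 + -9.86*i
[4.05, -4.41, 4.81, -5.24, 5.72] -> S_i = 4.05*(-1.09)^i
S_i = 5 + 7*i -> [5, 12, 19, 26, 33]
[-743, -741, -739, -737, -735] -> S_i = -743 + 2*i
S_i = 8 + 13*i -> [8, 21, 34, 47, 60]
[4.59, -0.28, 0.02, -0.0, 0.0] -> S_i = 4.59*(-0.06)^i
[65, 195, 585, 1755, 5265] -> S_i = 65*3^i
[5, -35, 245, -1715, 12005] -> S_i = 5*-7^i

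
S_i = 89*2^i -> [89, 178, 356, 712, 1424]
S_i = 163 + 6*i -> [163, 169, 175, 181, 187]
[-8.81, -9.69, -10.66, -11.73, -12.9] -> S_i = -8.81*1.10^i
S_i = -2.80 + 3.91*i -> [-2.8, 1.11, 5.02, 8.93, 12.84]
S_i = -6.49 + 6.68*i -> [-6.49, 0.19, 6.87, 13.55, 20.23]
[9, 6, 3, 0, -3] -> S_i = 9 + -3*i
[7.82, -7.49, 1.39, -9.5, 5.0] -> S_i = Random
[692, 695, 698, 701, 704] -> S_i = 692 + 3*i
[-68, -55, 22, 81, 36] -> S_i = Random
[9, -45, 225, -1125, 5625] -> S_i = 9*-5^i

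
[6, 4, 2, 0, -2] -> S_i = 6 + -2*i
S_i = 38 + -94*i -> [38, -56, -150, -244, -338]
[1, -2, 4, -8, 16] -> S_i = 1*-2^i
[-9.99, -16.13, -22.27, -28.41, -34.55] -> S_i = -9.99 + -6.14*i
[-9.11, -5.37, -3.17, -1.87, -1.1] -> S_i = -9.11*0.59^i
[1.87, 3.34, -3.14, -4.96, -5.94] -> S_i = Random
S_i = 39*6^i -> [39, 234, 1404, 8424, 50544]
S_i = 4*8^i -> [4, 32, 256, 2048, 16384]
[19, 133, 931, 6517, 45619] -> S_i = 19*7^i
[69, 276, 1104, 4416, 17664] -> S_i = 69*4^i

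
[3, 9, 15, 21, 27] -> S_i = 3 + 6*i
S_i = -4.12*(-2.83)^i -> [-4.12, 11.66, -33.0, 93.38, -264.27]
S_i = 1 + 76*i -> [1, 77, 153, 229, 305]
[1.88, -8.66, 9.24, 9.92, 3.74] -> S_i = Random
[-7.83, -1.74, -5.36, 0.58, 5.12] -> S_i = Random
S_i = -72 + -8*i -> [-72, -80, -88, -96, -104]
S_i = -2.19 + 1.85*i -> [-2.19, -0.34, 1.51, 3.36, 5.21]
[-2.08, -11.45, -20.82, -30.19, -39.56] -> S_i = -2.08 + -9.37*i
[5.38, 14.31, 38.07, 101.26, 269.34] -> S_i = 5.38*2.66^i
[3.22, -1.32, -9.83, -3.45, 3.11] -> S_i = Random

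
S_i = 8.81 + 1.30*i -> [8.81, 10.11, 11.41, 12.71, 14.01]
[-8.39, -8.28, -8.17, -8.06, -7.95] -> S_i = -8.39 + 0.11*i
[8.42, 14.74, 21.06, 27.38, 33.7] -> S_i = 8.42 + 6.32*i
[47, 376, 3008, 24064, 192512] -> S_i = 47*8^i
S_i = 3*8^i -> [3, 24, 192, 1536, 12288]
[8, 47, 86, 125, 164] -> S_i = 8 + 39*i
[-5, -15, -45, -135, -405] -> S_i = -5*3^i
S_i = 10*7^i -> [10, 70, 490, 3430, 24010]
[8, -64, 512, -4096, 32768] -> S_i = 8*-8^i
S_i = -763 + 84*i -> [-763, -679, -595, -511, -427]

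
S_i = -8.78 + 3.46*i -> [-8.78, -5.32, -1.86, 1.6, 5.06]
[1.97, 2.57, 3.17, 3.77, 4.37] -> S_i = 1.97 + 0.60*i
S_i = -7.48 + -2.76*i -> [-7.48, -10.24, -13.0, -15.76, -18.52]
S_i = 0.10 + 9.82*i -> [0.1, 9.92, 19.74, 29.56, 39.38]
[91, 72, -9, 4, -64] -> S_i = Random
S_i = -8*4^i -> [-8, -32, -128, -512, -2048]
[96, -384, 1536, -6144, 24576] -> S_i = 96*-4^i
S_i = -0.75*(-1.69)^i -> [-0.75, 1.27, -2.14, 3.62, -6.12]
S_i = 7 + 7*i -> [7, 14, 21, 28, 35]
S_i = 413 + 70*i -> [413, 483, 553, 623, 693]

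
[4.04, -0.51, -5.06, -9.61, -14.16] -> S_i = 4.04 + -4.55*i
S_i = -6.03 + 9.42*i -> [-6.03, 3.39, 12.81, 22.23, 31.65]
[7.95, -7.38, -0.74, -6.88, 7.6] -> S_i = Random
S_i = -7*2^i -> [-7, -14, -28, -56, -112]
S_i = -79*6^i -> [-79, -474, -2844, -17064, -102384]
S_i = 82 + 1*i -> [82, 83, 84, 85, 86]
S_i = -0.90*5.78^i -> [-0.9, -5.2, -30.07, -173.79, -1004.51]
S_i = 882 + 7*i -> [882, 889, 896, 903, 910]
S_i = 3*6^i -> [3, 18, 108, 648, 3888]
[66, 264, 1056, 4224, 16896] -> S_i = 66*4^i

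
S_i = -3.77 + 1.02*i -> [-3.77, -2.75, -1.73, -0.71, 0.31]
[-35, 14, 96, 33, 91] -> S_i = Random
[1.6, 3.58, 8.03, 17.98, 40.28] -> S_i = 1.60*2.24^i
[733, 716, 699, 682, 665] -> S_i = 733 + -17*i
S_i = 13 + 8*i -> [13, 21, 29, 37, 45]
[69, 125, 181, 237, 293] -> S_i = 69 + 56*i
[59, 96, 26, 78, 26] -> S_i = Random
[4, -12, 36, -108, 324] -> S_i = 4*-3^i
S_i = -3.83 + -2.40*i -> [-3.83, -6.23, -8.63, -11.03, -13.43]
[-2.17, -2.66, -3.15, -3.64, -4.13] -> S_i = -2.17 + -0.49*i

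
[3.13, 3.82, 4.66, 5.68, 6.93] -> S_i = 3.13*1.22^i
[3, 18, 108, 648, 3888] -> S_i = 3*6^i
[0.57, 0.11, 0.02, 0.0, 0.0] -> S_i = 0.57*0.19^i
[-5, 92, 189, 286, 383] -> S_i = -5 + 97*i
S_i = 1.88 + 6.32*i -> [1.88, 8.2, 14.52, 20.84, 27.16]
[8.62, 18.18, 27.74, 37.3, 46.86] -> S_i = 8.62 + 9.56*i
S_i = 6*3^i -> [6, 18, 54, 162, 486]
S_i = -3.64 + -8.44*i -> [-3.64, -12.08, -20.52, -28.96, -37.4]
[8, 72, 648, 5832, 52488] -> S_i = 8*9^i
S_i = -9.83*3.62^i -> [-9.83, -35.58, -128.82, -466.31, -1688.06]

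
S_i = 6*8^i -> [6, 48, 384, 3072, 24576]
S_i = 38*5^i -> [38, 190, 950, 4750, 23750]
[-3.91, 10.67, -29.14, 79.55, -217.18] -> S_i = -3.91*(-2.73)^i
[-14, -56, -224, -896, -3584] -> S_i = -14*4^i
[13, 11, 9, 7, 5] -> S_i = 13 + -2*i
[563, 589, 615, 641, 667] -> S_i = 563 + 26*i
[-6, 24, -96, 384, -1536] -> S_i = -6*-4^i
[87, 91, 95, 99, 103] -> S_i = 87 + 4*i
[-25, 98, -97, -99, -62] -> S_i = Random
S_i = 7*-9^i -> [7, -63, 567, -5103, 45927]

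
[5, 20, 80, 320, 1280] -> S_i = 5*4^i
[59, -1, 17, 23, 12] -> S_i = Random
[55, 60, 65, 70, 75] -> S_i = 55 + 5*i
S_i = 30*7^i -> [30, 210, 1470, 10290, 72030]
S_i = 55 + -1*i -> [55, 54, 53, 52, 51]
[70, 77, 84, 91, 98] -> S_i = 70 + 7*i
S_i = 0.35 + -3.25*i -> [0.35, -2.9, -6.15, -9.4, -12.65]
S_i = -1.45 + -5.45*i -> [-1.45, -6.9, -12.35, -17.8, -23.25]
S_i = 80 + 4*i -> [80, 84, 88, 92, 96]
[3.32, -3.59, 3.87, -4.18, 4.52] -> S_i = 3.32*(-1.08)^i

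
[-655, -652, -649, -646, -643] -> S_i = -655 + 3*i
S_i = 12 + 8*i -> [12, 20, 28, 36, 44]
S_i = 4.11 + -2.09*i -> [4.11, 2.02, -0.07, -2.16, -4.25]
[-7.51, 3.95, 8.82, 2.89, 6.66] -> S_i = Random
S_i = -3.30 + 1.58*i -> [-3.3, -1.72, -0.14, 1.44, 3.02]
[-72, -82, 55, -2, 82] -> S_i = Random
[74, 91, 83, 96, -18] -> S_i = Random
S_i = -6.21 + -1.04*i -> [-6.21, -7.25, -8.29, -9.33, -10.37]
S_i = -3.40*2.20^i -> [-3.4, -7.48, -16.46, -36.2, -79.65]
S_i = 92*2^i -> [92, 184, 368, 736, 1472]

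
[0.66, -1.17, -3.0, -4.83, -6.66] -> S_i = 0.66 + -1.83*i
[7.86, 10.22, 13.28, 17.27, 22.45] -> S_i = 7.86*1.30^i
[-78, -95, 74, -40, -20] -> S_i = Random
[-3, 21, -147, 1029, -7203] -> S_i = -3*-7^i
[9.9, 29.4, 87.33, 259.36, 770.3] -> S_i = 9.90*2.97^i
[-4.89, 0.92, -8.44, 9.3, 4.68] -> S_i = Random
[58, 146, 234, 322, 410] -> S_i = 58 + 88*i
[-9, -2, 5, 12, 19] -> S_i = -9 + 7*i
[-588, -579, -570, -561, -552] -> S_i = -588 + 9*i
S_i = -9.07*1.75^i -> [-9.07, -15.87, -27.78, -48.61, -85.07]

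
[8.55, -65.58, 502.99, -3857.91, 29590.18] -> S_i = 8.55*(-7.67)^i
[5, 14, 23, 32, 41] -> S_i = 5 + 9*i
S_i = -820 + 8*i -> [-820, -812, -804, -796, -788]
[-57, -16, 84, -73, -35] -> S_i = Random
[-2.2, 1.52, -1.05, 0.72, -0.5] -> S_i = -2.20*(-0.69)^i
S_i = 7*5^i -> [7, 35, 175, 875, 4375]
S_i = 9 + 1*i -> [9, 10, 11, 12, 13]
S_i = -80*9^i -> [-80, -720, -6480, -58320, -524880]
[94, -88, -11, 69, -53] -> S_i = Random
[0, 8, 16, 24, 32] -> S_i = 0 + 8*i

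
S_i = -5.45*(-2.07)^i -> [-5.45, 11.28, -23.35, 48.34, -100.06]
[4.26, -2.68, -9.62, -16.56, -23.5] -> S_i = 4.26 + -6.94*i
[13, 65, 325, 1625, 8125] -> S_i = 13*5^i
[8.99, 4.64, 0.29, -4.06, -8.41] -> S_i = 8.99 + -4.35*i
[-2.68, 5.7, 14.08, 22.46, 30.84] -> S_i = -2.68 + 8.38*i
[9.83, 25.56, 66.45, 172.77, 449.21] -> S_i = 9.83*2.60^i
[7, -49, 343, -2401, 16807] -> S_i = 7*-7^i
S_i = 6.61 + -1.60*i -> [6.61, 5.01, 3.41, 1.81, 0.21]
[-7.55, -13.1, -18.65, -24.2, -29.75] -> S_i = -7.55 + -5.55*i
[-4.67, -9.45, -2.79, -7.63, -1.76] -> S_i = Random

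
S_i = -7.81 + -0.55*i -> [-7.81, -8.36, -8.91, -9.46, -10.01]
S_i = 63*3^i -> [63, 189, 567, 1701, 5103]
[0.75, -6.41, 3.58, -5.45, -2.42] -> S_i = Random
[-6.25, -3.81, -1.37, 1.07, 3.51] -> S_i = -6.25 + 2.44*i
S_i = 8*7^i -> [8, 56, 392, 2744, 19208]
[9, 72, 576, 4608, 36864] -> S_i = 9*8^i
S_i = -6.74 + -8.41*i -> [-6.74, -15.15, -23.56, -31.97, -40.38]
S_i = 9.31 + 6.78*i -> [9.31, 16.09, 22.87, 29.65, 36.43]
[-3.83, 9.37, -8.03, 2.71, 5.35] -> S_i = Random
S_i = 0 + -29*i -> [0, -29, -58, -87, -116]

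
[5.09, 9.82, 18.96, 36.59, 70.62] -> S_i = 5.09*1.93^i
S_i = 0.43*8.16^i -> [0.43, 3.51, 28.63, 233.64, 1906.47]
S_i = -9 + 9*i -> [-9, 0, 9, 18, 27]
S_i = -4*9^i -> [-4, -36, -324, -2916, -26244]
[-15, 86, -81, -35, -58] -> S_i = Random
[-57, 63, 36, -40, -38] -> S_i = Random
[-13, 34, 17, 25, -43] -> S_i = Random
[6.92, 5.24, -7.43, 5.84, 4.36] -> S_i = Random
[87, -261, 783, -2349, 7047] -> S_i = 87*-3^i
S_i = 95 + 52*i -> [95, 147, 199, 251, 303]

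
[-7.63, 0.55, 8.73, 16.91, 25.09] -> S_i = -7.63 + 8.18*i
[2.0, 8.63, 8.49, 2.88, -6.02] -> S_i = Random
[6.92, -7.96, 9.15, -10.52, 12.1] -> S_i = 6.92*(-1.15)^i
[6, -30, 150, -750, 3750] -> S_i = 6*-5^i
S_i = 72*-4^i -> [72, -288, 1152, -4608, 18432]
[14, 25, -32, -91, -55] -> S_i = Random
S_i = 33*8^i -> [33, 264, 2112, 16896, 135168]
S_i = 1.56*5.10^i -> [1.56, 7.96, 40.58, 206.94, 1055.37]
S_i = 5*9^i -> [5, 45, 405, 3645, 32805]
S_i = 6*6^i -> [6, 36, 216, 1296, 7776]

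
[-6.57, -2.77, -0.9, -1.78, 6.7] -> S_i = Random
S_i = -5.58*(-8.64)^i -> [-5.58, 48.21, -416.54, 3598.95, -31094.9]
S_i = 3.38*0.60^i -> [3.38, 2.03, 1.22, 0.73, 0.44]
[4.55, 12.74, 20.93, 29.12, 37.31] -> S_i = 4.55 + 8.19*i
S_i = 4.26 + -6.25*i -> [4.26, -1.99, -8.24, -14.49, -20.74]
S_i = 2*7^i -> [2, 14, 98, 686, 4802]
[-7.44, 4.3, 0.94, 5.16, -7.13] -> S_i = Random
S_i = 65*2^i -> [65, 130, 260, 520, 1040]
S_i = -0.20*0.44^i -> [-0.2, -0.09, -0.04, -0.02, -0.01]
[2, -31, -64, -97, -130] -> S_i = 2 + -33*i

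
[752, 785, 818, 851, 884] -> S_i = 752 + 33*i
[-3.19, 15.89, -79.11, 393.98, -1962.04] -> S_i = -3.19*(-4.98)^i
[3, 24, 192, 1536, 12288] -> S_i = 3*8^i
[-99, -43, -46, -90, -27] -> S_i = Random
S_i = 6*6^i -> [6, 36, 216, 1296, 7776]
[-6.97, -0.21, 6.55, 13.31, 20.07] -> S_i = -6.97 + 6.76*i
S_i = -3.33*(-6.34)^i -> [-3.33, 21.11, -133.85, 848.62, -5380.24]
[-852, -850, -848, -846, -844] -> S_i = -852 + 2*i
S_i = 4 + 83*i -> [4, 87, 170, 253, 336]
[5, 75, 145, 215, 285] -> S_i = 5 + 70*i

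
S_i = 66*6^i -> [66, 396, 2376, 14256, 85536]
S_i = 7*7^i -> [7, 49, 343, 2401, 16807]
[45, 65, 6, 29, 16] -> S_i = Random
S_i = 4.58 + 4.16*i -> [4.58, 8.74, 12.9, 17.06, 21.22]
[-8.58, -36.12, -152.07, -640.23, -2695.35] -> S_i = -8.58*4.21^i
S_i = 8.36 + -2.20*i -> [8.36, 6.16, 3.96, 1.76, -0.44]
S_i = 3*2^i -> [3, 6, 12, 24, 48]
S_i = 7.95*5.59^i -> [7.95, 44.44, 248.42, 1388.68, 7762.73]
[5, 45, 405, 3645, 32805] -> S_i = 5*9^i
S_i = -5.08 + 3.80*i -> [-5.08, -1.28, 2.52, 6.32, 10.12]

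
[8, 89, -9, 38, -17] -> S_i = Random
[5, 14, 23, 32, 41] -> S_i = 5 + 9*i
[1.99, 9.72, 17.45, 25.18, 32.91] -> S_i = 1.99 + 7.73*i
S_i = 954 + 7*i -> [954, 961, 968, 975, 982]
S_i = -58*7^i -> [-58, -406, -2842, -19894, -139258]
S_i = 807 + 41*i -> [807, 848, 889, 930, 971]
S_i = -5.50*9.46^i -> [-5.5, -52.03, -492.2, -4656.25, -44048.11]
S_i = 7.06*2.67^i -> [7.06, 18.85, 50.33, 134.38, 358.8]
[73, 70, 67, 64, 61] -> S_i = 73 + -3*i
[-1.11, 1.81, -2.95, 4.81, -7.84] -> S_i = -1.11*(-1.63)^i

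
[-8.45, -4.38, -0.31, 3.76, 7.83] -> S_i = -8.45 + 4.07*i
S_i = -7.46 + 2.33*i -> [-7.46, -5.13, -2.8, -0.47, 1.86]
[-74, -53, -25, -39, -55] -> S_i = Random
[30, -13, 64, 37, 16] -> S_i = Random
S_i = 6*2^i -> [6, 12, 24, 48, 96]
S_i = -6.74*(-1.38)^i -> [-6.74, 9.3, -12.84, 17.71, -24.44]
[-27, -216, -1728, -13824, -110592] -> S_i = -27*8^i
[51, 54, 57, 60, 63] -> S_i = 51 + 3*i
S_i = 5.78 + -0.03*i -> [5.78, 5.75, 5.72, 5.69, 5.66]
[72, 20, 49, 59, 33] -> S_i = Random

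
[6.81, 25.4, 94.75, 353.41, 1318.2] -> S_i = 6.81*3.73^i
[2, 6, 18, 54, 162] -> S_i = 2*3^i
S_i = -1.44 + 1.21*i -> [-1.44, -0.23, 0.98, 2.19, 3.4]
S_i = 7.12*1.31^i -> [7.12, 9.33, 12.22, 16.01, 20.97]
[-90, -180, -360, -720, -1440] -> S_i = -90*2^i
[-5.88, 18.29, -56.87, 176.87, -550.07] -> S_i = -5.88*(-3.11)^i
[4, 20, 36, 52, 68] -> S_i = 4 + 16*i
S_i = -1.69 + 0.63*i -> [-1.69, -1.06, -0.43, 0.2, 0.83]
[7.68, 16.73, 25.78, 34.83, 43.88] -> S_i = 7.68 + 9.05*i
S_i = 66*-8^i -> [66, -528, 4224, -33792, 270336]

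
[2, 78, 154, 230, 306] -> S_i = 2 + 76*i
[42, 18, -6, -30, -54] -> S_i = 42 + -24*i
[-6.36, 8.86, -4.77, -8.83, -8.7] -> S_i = Random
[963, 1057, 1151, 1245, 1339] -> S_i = 963 + 94*i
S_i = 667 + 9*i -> [667, 676, 685, 694, 703]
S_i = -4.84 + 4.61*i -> [-4.84, -0.23, 4.38, 8.99, 13.6]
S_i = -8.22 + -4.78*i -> [-8.22, -13.0, -17.78, -22.56, -27.34]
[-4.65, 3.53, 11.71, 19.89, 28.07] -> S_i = -4.65 + 8.18*i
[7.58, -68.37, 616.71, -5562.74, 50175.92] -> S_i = 7.58*(-9.02)^i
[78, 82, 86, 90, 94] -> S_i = 78 + 4*i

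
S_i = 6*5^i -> [6, 30, 150, 750, 3750]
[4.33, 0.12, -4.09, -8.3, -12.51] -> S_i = 4.33 + -4.21*i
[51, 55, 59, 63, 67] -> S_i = 51 + 4*i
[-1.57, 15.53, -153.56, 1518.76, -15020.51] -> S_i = -1.57*(-9.89)^i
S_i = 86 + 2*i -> [86, 88, 90, 92, 94]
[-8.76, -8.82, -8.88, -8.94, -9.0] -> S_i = -8.76 + -0.06*i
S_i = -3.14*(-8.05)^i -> [-3.14, 25.28, -203.48, 1638.01, -13186.0]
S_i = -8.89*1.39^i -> [-8.89, -12.36, -17.18, -23.88, -33.19]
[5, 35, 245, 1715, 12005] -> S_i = 5*7^i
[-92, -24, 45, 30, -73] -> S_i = Random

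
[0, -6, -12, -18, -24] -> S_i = 0 + -6*i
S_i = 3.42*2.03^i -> [3.42, 6.94, 14.09, 28.61, 58.08]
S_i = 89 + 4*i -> [89, 93, 97, 101, 105]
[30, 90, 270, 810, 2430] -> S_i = 30*3^i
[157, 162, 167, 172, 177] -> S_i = 157 + 5*i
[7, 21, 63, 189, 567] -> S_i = 7*3^i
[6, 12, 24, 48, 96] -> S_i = 6*2^i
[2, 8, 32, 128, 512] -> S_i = 2*4^i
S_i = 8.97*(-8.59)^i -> [8.97, -77.05, 661.88, -5685.54, 48838.81]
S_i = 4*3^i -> [4, 12, 36, 108, 324]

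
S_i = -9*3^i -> [-9, -27, -81, -243, -729]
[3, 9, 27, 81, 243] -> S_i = 3*3^i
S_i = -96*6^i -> [-96, -576, -3456, -20736, -124416]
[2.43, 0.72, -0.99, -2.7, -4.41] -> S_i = 2.43 + -1.71*i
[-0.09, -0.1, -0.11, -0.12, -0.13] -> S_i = -0.09*1.10^i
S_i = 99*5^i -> [99, 495, 2475, 12375, 61875]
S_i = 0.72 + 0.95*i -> [0.72, 1.67, 2.62, 3.57, 4.52]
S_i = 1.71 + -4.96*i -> [1.71, -3.25, -8.21, -13.17, -18.13]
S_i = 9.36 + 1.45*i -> [9.36, 10.81, 12.26, 13.71, 15.16]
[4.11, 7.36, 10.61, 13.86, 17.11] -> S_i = 4.11 + 3.25*i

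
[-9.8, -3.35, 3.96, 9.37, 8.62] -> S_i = Random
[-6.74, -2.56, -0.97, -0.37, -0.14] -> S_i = -6.74*0.38^i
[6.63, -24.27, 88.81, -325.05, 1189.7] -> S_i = 6.63*(-3.66)^i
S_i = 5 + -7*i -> [5, -2, -9, -16, -23]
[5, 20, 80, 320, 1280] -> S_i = 5*4^i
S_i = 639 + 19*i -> [639, 658, 677, 696, 715]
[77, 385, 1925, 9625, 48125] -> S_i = 77*5^i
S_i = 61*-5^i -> [61, -305, 1525, -7625, 38125]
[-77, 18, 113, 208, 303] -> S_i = -77 + 95*i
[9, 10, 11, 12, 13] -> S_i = 9 + 1*i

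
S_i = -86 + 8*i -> [-86, -78, -70, -62, -54]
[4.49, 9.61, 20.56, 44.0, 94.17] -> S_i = 4.49*2.14^i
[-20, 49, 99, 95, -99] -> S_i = Random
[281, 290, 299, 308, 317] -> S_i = 281 + 9*i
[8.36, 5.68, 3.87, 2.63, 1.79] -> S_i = 8.36*0.68^i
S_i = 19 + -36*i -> [19, -17, -53, -89, -125]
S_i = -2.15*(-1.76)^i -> [-2.15, 3.78, -6.66, 11.72, -20.63]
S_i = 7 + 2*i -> [7, 9, 11, 13, 15]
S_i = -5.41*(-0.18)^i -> [-5.41, 0.97, -0.18, 0.03, -0.01]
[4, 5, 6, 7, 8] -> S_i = 4 + 1*i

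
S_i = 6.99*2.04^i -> [6.99, 14.26, 29.09, 59.34, 121.06]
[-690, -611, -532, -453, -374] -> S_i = -690 + 79*i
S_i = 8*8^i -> [8, 64, 512, 4096, 32768]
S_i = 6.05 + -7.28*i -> [6.05, -1.23, -8.51, -15.79, -23.07]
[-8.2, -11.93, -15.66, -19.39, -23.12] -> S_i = -8.20 + -3.73*i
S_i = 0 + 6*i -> [0, 6, 12, 18, 24]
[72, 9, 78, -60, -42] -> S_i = Random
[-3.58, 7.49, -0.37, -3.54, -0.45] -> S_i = Random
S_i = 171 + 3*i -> [171, 174, 177, 180, 183]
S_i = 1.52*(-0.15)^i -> [1.52, -0.23, 0.03, -0.01, 0.0]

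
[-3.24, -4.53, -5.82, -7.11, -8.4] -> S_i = -3.24 + -1.29*i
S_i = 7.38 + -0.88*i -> [7.38, 6.5, 5.62, 4.74, 3.86]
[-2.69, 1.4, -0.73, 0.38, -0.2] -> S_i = -2.69*(-0.52)^i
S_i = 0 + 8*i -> [0, 8, 16, 24, 32]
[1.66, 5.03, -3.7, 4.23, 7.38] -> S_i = Random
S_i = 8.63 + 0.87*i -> [8.63, 9.5, 10.37, 11.24, 12.11]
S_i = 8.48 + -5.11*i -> [8.48, 3.37, -1.74, -6.85, -11.96]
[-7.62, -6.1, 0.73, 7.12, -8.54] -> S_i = Random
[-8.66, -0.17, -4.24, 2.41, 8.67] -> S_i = Random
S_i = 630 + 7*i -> [630, 637, 644, 651, 658]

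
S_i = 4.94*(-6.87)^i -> [4.94, -33.94, 233.15, -1601.76, 11004.08]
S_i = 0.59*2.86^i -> [0.59, 1.69, 4.83, 13.8, 39.47]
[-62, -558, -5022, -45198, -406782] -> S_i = -62*9^i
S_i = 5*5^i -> [5, 25, 125, 625, 3125]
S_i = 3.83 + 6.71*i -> [3.83, 10.54, 17.25, 23.96, 30.67]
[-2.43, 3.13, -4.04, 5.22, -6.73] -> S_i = -2.43*(-1.29)^i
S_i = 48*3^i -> [48, 144, 432, 1296, 3888]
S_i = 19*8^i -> [19, 152, 1216, 9728, 77824]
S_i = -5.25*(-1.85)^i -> [-5.25, 9.71, -17.97, 33.24, -61.5]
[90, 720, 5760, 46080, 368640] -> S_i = 90*8^i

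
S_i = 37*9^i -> [37, 333, 2997, 26973, 242757]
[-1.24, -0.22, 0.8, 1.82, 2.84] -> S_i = -1.24 + 1.02*i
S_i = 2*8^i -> [2, 16, 128, 1024, 8192]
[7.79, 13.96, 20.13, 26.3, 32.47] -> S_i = 7.79 + 6.17*i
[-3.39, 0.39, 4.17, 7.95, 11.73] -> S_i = -3.39 + 3.78*i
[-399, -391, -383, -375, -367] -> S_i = -399 + 8*i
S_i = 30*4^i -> [30, 120, 480, 1920, 7680]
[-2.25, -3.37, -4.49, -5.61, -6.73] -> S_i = -2.25 + -1.12*i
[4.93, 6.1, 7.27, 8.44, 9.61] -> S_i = 4.93 + 1.17*i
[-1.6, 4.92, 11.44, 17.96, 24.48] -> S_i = -1.60 + 6.52*i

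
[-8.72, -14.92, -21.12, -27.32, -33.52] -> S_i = -8.72 + -6.20*i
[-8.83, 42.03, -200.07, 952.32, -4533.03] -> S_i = -8.83*(-4.76)^i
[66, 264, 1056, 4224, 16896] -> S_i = 66*4^i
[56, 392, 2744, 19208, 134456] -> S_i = 56*7^i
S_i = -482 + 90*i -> [-482, -392, -302, -212, -122]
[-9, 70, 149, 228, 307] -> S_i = -9 + 79*i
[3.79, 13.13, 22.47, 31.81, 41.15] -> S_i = 3.79 + 9.34*i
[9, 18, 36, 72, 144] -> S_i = 9*2^i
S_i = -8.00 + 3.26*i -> [-8.0, -4.74, -1.48, 1.78, 5.04]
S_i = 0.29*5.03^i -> [0.29, 1.46, 7.34, 36.91, 185.64]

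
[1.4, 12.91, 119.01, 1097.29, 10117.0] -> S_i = 1.40*9.22^i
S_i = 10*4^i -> [10, 40, 160, 640, 2560]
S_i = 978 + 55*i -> [978, 1033, 1088, 1143, 1198]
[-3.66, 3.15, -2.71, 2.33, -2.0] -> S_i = -3.66*(-0.86)^i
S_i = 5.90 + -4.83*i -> [5.9, 1.07, -3.76, -8.59, -13.42]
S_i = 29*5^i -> [29, 145, 725, 3625, 18125]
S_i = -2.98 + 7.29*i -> [-2.98, 4.31, 11.6, 18.89, 26.18]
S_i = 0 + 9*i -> [0, 9, 18, 27, 36]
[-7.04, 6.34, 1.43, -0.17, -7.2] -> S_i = Random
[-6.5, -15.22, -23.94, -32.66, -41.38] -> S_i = -6.50 + -8.72*i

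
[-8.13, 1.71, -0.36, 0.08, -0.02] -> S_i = -8.13*(-0.21)^i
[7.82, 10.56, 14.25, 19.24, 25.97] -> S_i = 7.82*1.35^i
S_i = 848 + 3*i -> [848, 851, 854, 857, 860]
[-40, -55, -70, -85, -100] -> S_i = -40 + -15*i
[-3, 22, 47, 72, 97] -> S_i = -3 + 25*i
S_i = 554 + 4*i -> [554, 558, 562, 566, 570]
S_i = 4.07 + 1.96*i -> [4.07, 6.03, 7.99, 9.95, 11.91]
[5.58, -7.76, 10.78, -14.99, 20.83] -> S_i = 5.58*(-1.39)^i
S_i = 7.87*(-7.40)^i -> [7.87, -58.24, 430.96, -3189.11, 23599.44]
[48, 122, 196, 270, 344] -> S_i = 48 + 74*i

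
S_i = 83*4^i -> [83, 332, 1328, 5312, 21248]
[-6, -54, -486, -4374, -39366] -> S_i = -6*9^i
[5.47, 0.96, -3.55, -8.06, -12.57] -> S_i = 5.47 + -4.51*i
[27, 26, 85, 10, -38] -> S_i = Random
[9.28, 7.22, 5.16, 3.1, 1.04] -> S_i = 9.28 + -2.06*i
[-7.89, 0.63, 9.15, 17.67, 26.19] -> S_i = -7.89 + 8.52*i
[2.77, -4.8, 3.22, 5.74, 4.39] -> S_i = Random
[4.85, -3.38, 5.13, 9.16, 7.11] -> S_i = Random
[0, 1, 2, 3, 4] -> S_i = 0 + 1*i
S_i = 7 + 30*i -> [7, 37, 67, 97, 127]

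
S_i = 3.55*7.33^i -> [3.55, 26.02, 190.74, 1398.11, 10248.12]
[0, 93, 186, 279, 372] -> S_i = 0 + 93*i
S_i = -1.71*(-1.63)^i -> [-1.71, 2.79, -4.54, 7.41, -12.07]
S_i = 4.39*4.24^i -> [4.39, 18.61, 78.92, 334.63, 1418.82]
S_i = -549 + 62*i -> [-549, -487, -425, -363, -301]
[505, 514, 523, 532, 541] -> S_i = 505 + 9*i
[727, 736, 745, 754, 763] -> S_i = 727 + 9*i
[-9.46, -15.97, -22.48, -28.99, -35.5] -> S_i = -9.46 + -6.51*i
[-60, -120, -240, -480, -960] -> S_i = -60*2^i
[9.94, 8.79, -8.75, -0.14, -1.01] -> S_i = Random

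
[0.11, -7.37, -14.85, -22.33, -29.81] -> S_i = 0.11 + -7.48*i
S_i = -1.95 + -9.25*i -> [-1.95, -11.2, -20.45, -29.7, -38.95]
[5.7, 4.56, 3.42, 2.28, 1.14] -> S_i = 5.70 + -1.14*i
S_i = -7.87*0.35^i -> [-7.87, -2.75, -0.96, -0.34, -0.12]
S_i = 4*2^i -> [4, 8, 16, 32, 64]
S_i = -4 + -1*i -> [-4, -5, -6, -7, -8]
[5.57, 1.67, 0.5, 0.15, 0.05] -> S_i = 5.57*0.30^i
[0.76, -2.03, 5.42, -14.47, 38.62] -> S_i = 0.76*(-2.67)^i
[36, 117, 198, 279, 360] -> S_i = 36 + 81*i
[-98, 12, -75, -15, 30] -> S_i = Random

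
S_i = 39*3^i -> [39, 117, 351, 1053, 3159]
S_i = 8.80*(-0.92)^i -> [8.8, -8.1, 7.45, -6.85, 6.3]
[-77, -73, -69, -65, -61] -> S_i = -77 + 4*i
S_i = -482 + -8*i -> [-482, -490, -498, -506, -514]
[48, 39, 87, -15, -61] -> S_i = Random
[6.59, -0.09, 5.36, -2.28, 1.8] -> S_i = Random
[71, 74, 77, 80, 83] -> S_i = 71 + 3*i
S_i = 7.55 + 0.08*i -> [7.55, 7.63, 7.71, 7.79, 7.87]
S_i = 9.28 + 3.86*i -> [9.28, 13.14, 17.0, 20.86, 24.72]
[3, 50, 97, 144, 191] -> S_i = 3 + 47*i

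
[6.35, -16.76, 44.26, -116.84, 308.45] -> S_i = 6.35*(-2.64)^i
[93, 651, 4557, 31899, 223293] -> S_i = 93*7^i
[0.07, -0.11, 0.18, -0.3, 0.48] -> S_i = 0.07*(-1.62)^i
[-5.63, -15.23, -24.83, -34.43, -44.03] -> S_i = -5.63 + -9.60*i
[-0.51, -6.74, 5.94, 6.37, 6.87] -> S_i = Random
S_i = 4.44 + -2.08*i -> [4.44, 2.36, 0.28, -1.8, -3.88]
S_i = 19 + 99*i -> [19, 118, 217, 316, 415]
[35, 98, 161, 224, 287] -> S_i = 35 + 63*i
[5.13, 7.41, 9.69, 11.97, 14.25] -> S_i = 5.13 + 2.28*i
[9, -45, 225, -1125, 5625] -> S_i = 9*-5^i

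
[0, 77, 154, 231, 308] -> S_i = 0 + 77*i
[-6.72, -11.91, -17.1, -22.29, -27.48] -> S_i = -6.72 + -5.19*i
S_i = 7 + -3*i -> [7, 4, 1, -2, -5]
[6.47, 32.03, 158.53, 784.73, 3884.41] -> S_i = 6.47*4.95^i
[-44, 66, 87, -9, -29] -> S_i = Random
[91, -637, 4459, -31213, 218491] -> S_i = 91*-7^i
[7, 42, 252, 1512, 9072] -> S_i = 7*6^i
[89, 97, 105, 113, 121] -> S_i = 89 + 8*i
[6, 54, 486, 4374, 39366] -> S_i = 6*9^i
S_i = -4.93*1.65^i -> [-4.93, -8.13, -13.42, -22.15, -36.54]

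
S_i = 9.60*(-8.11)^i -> [9.6, -77.86, 631.41, -5120.75, 41529.3]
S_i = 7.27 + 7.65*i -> [7.27, 14.92, 22.57, 30.22, 37.87]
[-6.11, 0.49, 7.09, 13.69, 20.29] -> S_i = -6.11 + 6.60*i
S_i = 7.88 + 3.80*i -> [7.88, 11.68, 15.48, 19.28, 23.08]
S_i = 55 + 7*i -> [55, 62, 69, 76, 83]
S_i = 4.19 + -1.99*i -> [4.19, 2.2, 0.21, -1.78, -3.77]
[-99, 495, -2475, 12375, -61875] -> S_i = -99*-5^i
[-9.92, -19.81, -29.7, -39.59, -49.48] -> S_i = -9.92 + -9.89*i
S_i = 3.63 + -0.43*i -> [3.63, 3.2, 2.77, 2.34, 1.91]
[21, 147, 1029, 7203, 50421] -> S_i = 21*7^i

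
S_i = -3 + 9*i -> [-3, 6, 15, 24, 33]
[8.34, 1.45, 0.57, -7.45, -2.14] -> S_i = Random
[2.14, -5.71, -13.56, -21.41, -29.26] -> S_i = 2.14 + -7.85*i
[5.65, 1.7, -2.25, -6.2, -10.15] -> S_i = 5.65 + -3.95*i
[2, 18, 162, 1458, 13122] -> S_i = 2*9^i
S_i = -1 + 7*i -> [-1, 6, 13, 20, 27]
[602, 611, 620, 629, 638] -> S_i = 602 + 9*i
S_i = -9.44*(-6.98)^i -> [-9.44, 65.89, -459.92, 3210.25, -22407.51]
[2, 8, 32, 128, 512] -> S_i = 2*4^i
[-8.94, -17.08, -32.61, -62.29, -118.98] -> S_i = -8.94*1.91^i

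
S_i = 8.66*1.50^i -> [8.66, 12.99, 19.48, 29.23, 43.84]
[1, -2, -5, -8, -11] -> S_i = 1 + -3*i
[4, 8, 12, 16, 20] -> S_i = 4 + 4*i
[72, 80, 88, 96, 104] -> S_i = 72 + 8*i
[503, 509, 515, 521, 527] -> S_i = 503 + 6*i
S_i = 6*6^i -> [6, 36, 216, 1296, 7776]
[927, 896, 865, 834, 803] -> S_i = 927 + -31*i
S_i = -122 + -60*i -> [-122, -182, -242, -302, -362]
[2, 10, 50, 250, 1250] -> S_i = 2*5^i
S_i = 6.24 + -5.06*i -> [6.24, 1.18, -3.88, -8.94, -14.0]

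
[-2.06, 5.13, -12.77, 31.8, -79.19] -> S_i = -2.06*(-2.49)^i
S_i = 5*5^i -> [5, 25, 125, 625, 3125]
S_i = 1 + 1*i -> [1, 2, 3, 4, 5]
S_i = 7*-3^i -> [7, -21, 63, -189, 567]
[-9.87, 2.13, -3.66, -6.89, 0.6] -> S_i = Random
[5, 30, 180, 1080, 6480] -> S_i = 5*6^i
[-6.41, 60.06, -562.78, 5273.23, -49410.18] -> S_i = -6.41*(-9.37)^i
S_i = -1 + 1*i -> [-1, 0, 1, 2, 3]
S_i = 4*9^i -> [4, 36, 324, 2916, 26244]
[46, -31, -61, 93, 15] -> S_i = Random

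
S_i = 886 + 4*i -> [886, 890, 894, 898, 902]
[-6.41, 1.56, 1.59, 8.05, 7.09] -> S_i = Random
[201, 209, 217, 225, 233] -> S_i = 201 + 8*i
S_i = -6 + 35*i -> [-6, 29, 64, 99, 134]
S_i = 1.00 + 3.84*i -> [1.0, 4.84, 8.68, 12.52, 16.36]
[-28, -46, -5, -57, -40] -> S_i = Random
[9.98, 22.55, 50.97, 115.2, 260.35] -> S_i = 9.98*2.26^i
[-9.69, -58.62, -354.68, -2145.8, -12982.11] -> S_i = -9.69*6.05^i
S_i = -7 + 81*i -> [-7, 74, 155, 236, 317]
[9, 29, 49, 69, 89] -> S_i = 9 + 20*i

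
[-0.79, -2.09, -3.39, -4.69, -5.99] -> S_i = -0.79 + -1.30*i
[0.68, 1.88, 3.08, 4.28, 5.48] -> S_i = 0.68 + 1.20*i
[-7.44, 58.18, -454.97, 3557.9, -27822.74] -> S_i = -7.44*(-7.82)^i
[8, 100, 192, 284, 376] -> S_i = 8 + 92*i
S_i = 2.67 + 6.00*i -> [2.67, 8.67, 14.67, 20.67, 26.67]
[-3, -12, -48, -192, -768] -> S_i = -3*4^i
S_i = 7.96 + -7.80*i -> [7.96, 0.16, -7.64, -15.44, -23.24]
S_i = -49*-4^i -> [-49, 196, -784, 3136, -12544]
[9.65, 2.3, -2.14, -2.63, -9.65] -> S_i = Random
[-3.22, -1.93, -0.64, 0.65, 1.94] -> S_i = -3.22 + 1.29*i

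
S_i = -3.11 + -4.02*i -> [-3.11, -7.13, -11.15, -15.17, -19.19]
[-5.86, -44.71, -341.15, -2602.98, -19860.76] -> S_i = -5.86*7.63^i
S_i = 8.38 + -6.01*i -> [8.38, 2.37, -3.64, -9.65, -15.66]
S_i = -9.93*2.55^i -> [-9.93, -25.32, -64.57, -164.65, -419.87]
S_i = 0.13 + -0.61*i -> [0.13, -0.48, -1.09, -1.7, -2.31]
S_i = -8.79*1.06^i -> [-8.79, -9.32, -9.88, -10.47, -11.1]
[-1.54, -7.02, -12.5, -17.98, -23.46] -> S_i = -1.54 + -5.48*i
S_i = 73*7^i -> [73, 511, 3577, 25039, 175273]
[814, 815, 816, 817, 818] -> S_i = 814 + 1*i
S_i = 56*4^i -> [56, 224, 896, 3584, 14336]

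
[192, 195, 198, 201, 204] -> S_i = 192 + 3*i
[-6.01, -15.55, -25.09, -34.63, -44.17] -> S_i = -6.01 + -9.54*i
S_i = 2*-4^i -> [2, -8, 32, -128, 512]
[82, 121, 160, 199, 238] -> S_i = 82 + 39*i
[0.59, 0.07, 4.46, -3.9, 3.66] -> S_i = Random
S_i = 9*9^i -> [9, 81, 729, 6561, 59049]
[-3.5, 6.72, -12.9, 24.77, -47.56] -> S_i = -3.50*(-1.92)^i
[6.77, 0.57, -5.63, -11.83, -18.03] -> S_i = 6.77 + -6.20*i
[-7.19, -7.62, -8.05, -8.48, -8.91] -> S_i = -7.19 + -0.43*i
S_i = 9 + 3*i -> [9, 12, 15, 18, 21]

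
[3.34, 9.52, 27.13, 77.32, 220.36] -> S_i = 3.34*2.85^i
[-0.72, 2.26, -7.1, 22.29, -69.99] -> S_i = -0.72*(-3.14)^i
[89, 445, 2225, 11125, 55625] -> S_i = 89*5^i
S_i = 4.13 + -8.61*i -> [4.13, -4.48, -13.09, -21.7, -30.31]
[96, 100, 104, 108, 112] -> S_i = 96 + 4*i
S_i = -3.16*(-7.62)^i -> [-3.16, 24.08, -183.48, 1398.14, -10653.86]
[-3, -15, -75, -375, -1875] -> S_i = -3*5^i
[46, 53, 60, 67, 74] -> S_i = 46 + 7*i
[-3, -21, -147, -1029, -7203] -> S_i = -3*7^i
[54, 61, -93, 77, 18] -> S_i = Random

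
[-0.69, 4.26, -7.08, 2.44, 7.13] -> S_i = Random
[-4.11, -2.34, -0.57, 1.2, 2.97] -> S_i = -4.11 + 1.77*i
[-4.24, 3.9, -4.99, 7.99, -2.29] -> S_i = Random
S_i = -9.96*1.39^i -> [-9.96, -13.84, -19.24, -26.75, -37.18]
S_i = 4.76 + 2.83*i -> [4.76, 7.59, 10.42, 13.25, 16.08]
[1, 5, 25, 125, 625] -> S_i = 1*5^i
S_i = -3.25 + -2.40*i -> [-3.25, -5.65, -8.05, -10.45, -12.85]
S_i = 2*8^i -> [2, 16, 128, 1024, 8192]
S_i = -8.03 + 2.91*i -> [-8.03, -5.12, -2.21, 0.7, 3.61]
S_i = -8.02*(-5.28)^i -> [-8.02, 42.35, -223.58, 1180.53, -6233.19]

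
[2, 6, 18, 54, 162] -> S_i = 2*3^i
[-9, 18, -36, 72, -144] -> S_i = -9*-2^i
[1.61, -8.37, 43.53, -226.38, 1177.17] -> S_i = 1.61*(-5.20)^i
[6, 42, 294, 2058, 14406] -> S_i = 6*7^i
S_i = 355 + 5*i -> [355, 360, 365, 370, 375]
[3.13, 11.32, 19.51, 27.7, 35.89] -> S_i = 3.13 + 8.19*i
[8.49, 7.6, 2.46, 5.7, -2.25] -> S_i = Random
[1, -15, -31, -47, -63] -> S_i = 1 + -16*i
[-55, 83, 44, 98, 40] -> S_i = Random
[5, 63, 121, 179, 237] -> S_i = 5 + 58*i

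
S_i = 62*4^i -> [62, 248, 992, 3968, 15872]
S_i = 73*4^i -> [73, 292, 1168, 4672, 18688]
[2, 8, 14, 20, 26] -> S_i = 2 + 6*i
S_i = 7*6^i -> [7, 42, 252, 1512, 9072]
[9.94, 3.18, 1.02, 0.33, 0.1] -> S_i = 9.94*0.32^i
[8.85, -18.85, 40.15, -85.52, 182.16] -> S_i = 8.85*(-2.13)^i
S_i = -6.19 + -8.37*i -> [-6.19, -14.56, -22.93, -31.3, -39.67]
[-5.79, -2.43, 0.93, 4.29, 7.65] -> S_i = -5.79 + 3.36*i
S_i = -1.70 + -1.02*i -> [-1.7, -2.72, -3.74, -4.76, -5.78]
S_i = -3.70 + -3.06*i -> [-3.7, -6.76, -9.82, -12.88, -15.94]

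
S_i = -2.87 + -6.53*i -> [-2.87, -9.4, -15.93, -22.46, -28.99]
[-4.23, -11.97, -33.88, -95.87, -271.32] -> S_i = -4.23*2.83^i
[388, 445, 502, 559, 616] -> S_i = 388 + 57*i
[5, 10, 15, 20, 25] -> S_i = 5 + 5*i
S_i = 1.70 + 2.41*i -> [1.7, 4.11, 6.52, 8.93, 11.34]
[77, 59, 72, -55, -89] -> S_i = Random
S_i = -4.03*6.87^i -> [-4.03, -27.69, -190.2, -1306.7, -8977.02]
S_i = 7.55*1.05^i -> [7.55, 7.93, 8.32, 8.74, 9.18]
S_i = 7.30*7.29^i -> [7.3, 53.22, 387.95, 2828.17, 20617.36]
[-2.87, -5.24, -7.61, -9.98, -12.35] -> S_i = -2.87 + -2.37*i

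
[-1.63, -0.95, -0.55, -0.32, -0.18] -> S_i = -1.63*0.58^i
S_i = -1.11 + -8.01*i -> [-1.11, -9.12, -17.13, -25.14, -33.15]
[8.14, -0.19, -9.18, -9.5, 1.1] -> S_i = Random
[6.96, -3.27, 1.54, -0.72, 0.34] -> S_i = 6.96*(-0.47)^i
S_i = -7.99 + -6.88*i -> [-7.99, -14.87, -21.75, -28.63, -35.51]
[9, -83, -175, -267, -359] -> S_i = 9 + -92*i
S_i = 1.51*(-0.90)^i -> [1.51, -1.36, 1.22, -1.1, 0.99]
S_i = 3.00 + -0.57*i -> [3.0, 2.43, 1.86, 1.29, 0.72]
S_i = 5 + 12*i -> [5, 17, 29, 41, 53]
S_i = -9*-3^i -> [-9, 27, -81, 243, -729]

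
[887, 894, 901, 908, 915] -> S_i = 887 + 7*i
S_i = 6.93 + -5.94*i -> [6.93, 0.99, -4.95, -10.89, -16.83]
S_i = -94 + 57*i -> [-94, -37, 20, 77, 134]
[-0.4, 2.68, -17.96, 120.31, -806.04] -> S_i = -0.40*(-6.70)^i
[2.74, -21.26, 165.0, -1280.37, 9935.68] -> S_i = 2.74*(-7.76)^i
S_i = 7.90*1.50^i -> [7.9, 11.85, 17.78, 26.66, 39.99]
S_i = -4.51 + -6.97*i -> [-4.51, -11.48, -18.45, -25.42, -32.39]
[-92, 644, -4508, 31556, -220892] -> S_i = -92*-7^i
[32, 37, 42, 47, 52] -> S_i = 32 + 5*i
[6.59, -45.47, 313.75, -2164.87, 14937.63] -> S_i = 6.59*(-6.90)^i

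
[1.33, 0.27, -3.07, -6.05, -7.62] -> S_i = Random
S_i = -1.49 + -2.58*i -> [-1.49, -4.07, -6.65, -9.23, -11.81]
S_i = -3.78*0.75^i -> [-3.78, -2.84, -2.13, -1.59, -1.2]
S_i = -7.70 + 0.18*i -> [-7.7, -7.52, -7.34, -7.16, -6.98]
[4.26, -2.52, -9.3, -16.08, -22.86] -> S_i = 4.26 + -6.78*i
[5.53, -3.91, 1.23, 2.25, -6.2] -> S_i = Random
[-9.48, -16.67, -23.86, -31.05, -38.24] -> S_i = -9.48 + -7.19*i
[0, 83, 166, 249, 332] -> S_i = 0 + 83*i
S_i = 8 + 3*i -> [8, 11, 14, 17, 20]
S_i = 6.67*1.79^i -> [6.67, 11.94, 21.37, 38.25, 68.48]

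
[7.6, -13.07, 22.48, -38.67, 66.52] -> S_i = 7.60*(-1.72)^i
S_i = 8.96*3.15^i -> [8.96, 28.22, 88.91, 280.05, 882.17]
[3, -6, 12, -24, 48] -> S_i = 3*-2^i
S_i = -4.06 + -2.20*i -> [-4.06, -6.26, -8.46, -10.66, -12.86]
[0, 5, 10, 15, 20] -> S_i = 0 + 5*i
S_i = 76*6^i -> [76, 456, 2736, 16416, 98496]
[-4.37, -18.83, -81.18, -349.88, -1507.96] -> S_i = -4.37*4.31^i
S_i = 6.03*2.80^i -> [6.03, 16.88, 47.28, 132.37, 370.64]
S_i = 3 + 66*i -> [3, 69, 135, 201, 267]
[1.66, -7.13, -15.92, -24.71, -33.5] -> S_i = 1.66 + -8.79*i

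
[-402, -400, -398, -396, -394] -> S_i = -402 + 2*i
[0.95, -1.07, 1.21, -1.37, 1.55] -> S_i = 0.95*(-1.13)^i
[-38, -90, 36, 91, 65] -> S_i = Random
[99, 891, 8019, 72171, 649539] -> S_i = 99*9^i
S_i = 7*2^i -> [7, 14, 28, 56, 112]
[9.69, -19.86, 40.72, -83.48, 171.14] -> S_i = 9.69*(-2.05)^i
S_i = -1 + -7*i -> [-1, -8, -15, -22, -29]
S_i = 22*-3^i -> [22, -66, 198, -594, 1782]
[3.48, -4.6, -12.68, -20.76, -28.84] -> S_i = 3.48 + -8.08*i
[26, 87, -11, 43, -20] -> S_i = Random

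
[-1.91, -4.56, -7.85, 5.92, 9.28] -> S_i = Random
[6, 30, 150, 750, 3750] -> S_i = 6*5^i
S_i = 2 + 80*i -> [2, 82, 162, 242, 322]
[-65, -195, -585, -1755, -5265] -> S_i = -65*3^i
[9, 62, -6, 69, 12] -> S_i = Random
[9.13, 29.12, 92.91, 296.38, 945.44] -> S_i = 9.13*3.19^i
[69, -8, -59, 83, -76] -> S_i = Random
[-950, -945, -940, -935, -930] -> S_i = -950 + 5*i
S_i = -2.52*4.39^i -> [-2.52, -11.06, -48.57, -213.2, -935.96]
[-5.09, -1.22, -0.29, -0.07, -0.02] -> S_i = -5.09*0.24^i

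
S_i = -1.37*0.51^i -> [-1.37, -0.7, -0.36, -0.18, -0.09]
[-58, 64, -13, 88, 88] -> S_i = Random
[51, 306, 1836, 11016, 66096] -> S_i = 51*6^i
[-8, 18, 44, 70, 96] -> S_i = -8 + 26*i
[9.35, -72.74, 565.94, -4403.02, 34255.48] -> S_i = 9.35*(-7.78)^i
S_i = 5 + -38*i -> [5, -33, -71, -109, -147]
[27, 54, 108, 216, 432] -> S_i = 27*2^i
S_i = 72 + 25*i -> [72, 97, 122, 147, 172]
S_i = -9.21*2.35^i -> [-9.21, -21.64, -50.86, -119.53, -280.89]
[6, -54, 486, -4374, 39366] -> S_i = 6*-9^i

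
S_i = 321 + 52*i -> [321, 373, 425, 477, 529]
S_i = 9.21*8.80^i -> [9.21, 81.05, 713.22, 6276.36, 55231.94]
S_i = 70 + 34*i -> [70, 104, 138, 172, 206]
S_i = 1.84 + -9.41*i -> [1.84, -7.57, -16.98, -26.39, -35.8]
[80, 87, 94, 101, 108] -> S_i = 80 + 7*i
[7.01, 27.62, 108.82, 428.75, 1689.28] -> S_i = 7.01*3.94^i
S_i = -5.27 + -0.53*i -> [-5.27, -5.8, -6.33, -6.86, -7.39]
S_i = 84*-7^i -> [84, -588, 4116, -28812, 201684]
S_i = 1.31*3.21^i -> [1.31, 4.21, 13.5, 43.33, 139.09]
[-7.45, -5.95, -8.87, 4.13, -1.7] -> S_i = Random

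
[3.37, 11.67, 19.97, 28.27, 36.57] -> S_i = 3.37 + 8.30*i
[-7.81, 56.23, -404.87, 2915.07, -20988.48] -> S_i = -7.81*(-7.20)^i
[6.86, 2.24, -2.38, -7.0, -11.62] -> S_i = 6.86 + -4.62*i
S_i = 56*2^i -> [56, 112, 224, 448, 896]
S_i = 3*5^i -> [3, 15, 75, 375, 1875]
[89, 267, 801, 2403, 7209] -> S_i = 89*3^i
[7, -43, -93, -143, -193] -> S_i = 7 + -50*i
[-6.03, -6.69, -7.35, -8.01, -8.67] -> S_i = -6.03 + -0.66*i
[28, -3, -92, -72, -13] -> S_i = Random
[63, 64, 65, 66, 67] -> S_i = 63 + 1*i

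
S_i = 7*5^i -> [7, 35, 175, 875, 4375]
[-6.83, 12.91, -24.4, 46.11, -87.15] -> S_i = -6.83*(-1.89)^i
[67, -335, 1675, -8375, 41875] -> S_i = 67*-5^i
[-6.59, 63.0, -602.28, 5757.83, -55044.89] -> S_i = -6.59*(-9.56)^i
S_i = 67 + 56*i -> [67, 123, 179, 235, 291]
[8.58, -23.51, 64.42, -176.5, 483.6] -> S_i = 8.58*(-2.74)^i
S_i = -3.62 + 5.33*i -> [-3.62, 1.71, 7.04, 12.37, 17.7]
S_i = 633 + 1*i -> [633, 634, 635, 636, 637]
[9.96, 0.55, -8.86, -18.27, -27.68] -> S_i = 9.96 + -9.41*i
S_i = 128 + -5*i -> [128, 123, 118, 113, 108]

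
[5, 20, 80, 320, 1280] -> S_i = 5*4^i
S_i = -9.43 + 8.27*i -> [-9.43, -1.16, 7.11, 15.38, 23.65]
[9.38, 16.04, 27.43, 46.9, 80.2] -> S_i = 9.38*1.71^i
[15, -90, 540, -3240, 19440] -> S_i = 15*-6^i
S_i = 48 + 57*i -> [48, 105, 162, 219, 276]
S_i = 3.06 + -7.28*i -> [3.06, -4.22, -11.5, -18.78, -26.06]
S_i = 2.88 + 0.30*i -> [2.88, 3.18, 3.48, 3.78, 4.08]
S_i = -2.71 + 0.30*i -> [-2.71, -2.41, -2.11, -1.81, -1.51]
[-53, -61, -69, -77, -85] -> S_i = -53 + -8*i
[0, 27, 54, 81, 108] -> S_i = 0 + 27*i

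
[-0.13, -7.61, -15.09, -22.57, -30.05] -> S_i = -0.13 + -7.48*i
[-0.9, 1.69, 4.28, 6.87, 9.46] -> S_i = -0.90 + 2.59*i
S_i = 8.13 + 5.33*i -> [8.13, 13.46, 18.79, 24.12, 29.45]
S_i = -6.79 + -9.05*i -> [-6.79, -15.84, -24.89, -33.94, -42.99]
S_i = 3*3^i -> [3, 9, 27, 81, 243]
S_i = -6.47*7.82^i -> [-6.47, -50.6, -395.66, -3094.03, -24195.32]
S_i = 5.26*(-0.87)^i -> [5.26, -4.58, 3.98, -3.46, 3.01]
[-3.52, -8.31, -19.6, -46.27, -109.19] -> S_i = -3.52*2.36^i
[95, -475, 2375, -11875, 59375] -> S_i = 95*-5^i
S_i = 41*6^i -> [41, 246, 1476, 8856, 53136]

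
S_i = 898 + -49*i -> [898, 849, 800, 751, 702]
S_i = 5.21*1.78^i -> [5.21, 9.27, 16.51, 29.38, 52.3]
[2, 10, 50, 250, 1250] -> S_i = 2*5^i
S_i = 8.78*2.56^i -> [8.78, 22.48, 57.54, 147.3, 377.1]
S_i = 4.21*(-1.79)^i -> [4.21, -7.54, 13.49, -24.15, 43.22]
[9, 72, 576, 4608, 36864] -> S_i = 9*8^i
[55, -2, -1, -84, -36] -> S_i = Random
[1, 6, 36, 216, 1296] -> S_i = 1*6^i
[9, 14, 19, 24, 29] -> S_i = 9 + 5*i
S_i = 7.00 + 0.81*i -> [7.0, 7.81, 8.62, 9.43, 10.24]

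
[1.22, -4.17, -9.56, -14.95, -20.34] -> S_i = 1.22 + -5.39*i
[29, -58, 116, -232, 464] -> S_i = 29*-2^i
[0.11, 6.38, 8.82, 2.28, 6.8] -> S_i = Random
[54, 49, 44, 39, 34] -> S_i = 54 + -5*i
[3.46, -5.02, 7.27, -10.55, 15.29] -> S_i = 3.46*(-1.45)^i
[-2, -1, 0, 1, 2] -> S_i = -2 + 1*i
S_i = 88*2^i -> [88, 176, 352, 704, 1408]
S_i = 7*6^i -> [7, 42, 252, 1512, 9072]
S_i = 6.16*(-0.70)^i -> [6.16, -4.31, 3.02, -2.11, 1.48]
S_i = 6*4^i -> [6, 24, 96, 384, 1536]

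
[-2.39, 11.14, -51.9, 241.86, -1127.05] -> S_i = -2.39*(-4.66)^i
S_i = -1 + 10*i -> [-1, 9, 19, 29, 39]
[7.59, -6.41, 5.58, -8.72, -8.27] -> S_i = Random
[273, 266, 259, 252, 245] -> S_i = 273 + -7*i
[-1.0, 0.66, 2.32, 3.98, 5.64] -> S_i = -1.00 + 1.66*i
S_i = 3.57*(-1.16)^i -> [3.57, -4.14, 4.8, -5.57, 6.46]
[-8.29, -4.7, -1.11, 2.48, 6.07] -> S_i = -8.29 + 3.59*i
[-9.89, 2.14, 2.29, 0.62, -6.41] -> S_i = Random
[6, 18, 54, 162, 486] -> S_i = 6*3^i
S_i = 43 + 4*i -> [43, 47, 51, 55, 59]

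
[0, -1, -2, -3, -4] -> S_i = 0 + -1*i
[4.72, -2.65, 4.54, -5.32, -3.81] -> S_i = Random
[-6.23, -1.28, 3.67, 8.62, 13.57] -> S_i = -6.23 + 4.95*i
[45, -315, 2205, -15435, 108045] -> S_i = 45*-7^i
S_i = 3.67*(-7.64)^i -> [3.67, -28.04, 214.22, -1636.61, 12503.73]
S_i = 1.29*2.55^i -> [1.29, 3.29, 8.39, 21.39, 54.54]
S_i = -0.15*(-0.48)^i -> [-0.15, 0.07, -0.03, 0.02, -0.01]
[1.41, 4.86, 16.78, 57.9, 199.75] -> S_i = 1.41*3.45^i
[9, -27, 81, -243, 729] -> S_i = 9*-3^i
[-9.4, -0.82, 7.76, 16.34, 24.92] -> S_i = -9.40 + 8.58*i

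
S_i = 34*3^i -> [34, 102, 306, 918, 2754]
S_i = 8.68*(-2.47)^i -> [8.68, -21.44, 52.96, -130.8, 323.08]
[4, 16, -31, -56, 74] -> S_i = Random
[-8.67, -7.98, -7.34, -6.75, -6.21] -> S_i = -8.67*0.92^i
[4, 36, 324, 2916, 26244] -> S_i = 4*9^i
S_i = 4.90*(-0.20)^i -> [4.9, -0.98, 0.2, -0.04, 0.01]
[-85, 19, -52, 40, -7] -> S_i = Random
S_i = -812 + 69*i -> [-812, -743, -674, -605, -536]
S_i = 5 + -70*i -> [5, -65, -135, -205, -275]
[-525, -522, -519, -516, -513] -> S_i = -525 + 3*i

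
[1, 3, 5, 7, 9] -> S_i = 1 + 2*i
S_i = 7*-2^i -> [7, -14, 28, -56, 112]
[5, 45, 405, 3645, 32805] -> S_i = 5*9^i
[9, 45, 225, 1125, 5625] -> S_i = 9*5^i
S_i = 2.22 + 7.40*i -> [2.22, 9.62, 17.02, 24.42, 31.82]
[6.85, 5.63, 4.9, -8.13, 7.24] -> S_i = Random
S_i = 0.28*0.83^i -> [0.28, 0.23, 0.19, 0.16, 0.13]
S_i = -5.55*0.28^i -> [-5.55, -1.55, -0.44, -0.12, -0.03]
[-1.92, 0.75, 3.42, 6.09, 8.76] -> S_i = -1.92 + 2.67*i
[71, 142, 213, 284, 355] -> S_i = 71 + 71*i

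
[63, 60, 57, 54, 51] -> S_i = 63 + -3*i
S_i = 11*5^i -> [11, 55, 275, 1375, 6875]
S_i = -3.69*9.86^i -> [-3.69, -36.38, -358.74, -3537.18, -34876.59]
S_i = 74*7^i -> [74, 518, 3626, 25382, 177674]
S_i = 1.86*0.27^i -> [1.86, 0.5, 0.14, 0.04, 0.01]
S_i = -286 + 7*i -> [-286, -279, -272, -265, -258]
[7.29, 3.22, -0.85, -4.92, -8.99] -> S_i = 7.29 + -4.07*i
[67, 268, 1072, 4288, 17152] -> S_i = 67*4^i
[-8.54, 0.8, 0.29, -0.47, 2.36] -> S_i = Random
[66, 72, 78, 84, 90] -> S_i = 66 + 6*i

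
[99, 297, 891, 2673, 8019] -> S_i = 99*3^i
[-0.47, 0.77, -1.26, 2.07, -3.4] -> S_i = -0.47*(-1.64)^i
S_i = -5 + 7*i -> [-5, 2, 9, 16, 23]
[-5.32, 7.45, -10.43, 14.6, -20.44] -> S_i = -5.32*(-1.40)^i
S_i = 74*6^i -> [74, 444, 2664, 15984, 95904]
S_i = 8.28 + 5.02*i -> [8.28, 13.3, 18.32, 23.34, 28.36]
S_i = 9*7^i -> [9, 63, 441, 3087, 21609]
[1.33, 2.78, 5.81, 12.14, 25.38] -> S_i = 1.33*2.09^i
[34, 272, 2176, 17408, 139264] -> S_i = 34*8^i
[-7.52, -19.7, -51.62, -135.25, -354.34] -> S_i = -7.52*2.62^i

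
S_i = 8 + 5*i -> [8, 13, 18, 23, 28]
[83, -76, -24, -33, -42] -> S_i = Random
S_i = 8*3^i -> [8, 24, 72, 216, 648]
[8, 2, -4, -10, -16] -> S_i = 8 + -6*i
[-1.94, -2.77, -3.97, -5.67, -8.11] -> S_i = -1.94*1.43^i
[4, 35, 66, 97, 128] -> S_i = 4 + 31*i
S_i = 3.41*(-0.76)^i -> [3.41, -2.59, 1.97, -1.5, 1.14]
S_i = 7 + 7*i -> [7, 14, 21, 28, 35]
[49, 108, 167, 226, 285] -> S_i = 49 + 59*i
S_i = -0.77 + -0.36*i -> [-0.77, -1.13, -1.49, -1.85, -2.21]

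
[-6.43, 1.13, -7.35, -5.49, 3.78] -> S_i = Random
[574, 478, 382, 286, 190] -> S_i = 574 + -96*i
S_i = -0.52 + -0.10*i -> [-0.52, -0.62, -0.72, -0.82, -0.92]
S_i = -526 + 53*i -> [-526, -473, -420, -367, -314]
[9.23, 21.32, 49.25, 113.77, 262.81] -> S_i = 9.23*2.31^i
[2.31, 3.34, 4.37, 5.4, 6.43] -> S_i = 2.31 + 1.03*i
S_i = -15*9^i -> [-15, -135, -1215, -10935, -98415]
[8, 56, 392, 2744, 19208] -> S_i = 8*7^i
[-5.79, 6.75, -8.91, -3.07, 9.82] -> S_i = Random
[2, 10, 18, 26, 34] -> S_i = 2 + 8*i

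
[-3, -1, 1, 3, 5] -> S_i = -3 + 2*i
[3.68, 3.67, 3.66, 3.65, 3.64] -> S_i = 3.68 + -0.01*i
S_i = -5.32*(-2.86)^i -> [-5.32, 15.22, -43.52, 124.45, -355.94]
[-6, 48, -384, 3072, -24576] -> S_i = -6*-8^i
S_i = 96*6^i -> [96, 576, 3456, 20736, 124416]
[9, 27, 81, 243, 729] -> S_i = 9*3^i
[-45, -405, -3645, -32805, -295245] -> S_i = -45*9^i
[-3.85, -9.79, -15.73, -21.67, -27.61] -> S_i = -3.85 + -5.94*i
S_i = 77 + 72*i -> [77, 149, 221, 293, 365]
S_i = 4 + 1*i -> [4, 5, 6, 7, 8]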